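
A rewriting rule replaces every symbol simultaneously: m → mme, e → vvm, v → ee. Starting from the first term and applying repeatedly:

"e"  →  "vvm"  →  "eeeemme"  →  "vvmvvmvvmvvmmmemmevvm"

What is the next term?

eeeemmeeeeemmeeeeemmeeeeemmemmemmevvmmmemmevvmeeeemme

φ(vvmvvmvvmvvmmmemmevvm) expands symbol-by-symbol to ee ee mme ee ee mme ee ee mme ee ee mme mme mme vvm mme mme vvm ee ee mme; joining the 21 pieces gives the next term.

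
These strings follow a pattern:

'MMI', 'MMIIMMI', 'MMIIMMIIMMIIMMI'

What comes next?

MMIIMMIIMMIIMMIIMMIIMMIIMMIIMMI

Every step duplicates the string with 'I' between the halves.
One more doubling of MMIIMMIIMMIIMMI gives the answer.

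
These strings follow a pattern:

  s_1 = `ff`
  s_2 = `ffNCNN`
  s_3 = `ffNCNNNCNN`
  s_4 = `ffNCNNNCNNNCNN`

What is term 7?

The strings grow by a fixed suffix NCNN each time.
From ffNCNNNCNNNCNN, 3 further steps: ffNCNNNCNNNCNN → ffNCNNNCNNNCNNNCNN → ffNCNNNCNNNCNNNCNNNCNN → (answer).

ffNCNNNCNNNCNNNCNNNCNNNCNN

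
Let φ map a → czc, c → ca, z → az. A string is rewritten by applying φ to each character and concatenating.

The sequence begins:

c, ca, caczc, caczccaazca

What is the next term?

caczccaazcacaczcczcazcaczc

Rewriting each symbol of caczccaazca: c→ca, a→czc, c→ca, z→az, c→ca, c→ca, a→czc, a→czc, z→az, c→ca, a→czc, which concatenates to ca czc ca az ca ca czc czc az ca czc.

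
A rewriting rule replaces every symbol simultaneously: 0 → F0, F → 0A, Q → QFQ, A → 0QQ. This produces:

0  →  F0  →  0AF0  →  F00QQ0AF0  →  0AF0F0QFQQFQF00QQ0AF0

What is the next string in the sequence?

F00QQ0AF00AF0QFQ0AQFQQFQ0AQFQ0AF0F0QFQQFQF00QQ0AF0

Replace each of the 21 characters of 0AF0F0QFQQFQF00QQ0AF0 in place — F0 0QQ 0A F0 0A F0 QFQ 0A QFQ QFQ 0A QFQ 0A F0 F0 QFQ QFQ F0 0QQ 0A F0 — and concatenate.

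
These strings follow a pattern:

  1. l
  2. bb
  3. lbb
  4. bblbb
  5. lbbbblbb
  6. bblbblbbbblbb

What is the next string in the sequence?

lbbbblbbbblbblbbbblbb

From term 3 onward, concatenate the second-to-last term with the last: l·bb = lbb, bb·lbb = bblbb, …
So term 7 is lbbbblbb·bblbblbbbblbb.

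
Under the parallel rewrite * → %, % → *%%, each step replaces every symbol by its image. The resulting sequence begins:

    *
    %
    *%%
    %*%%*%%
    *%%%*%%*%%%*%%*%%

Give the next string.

Rewriting the 17 symbols of *%%%*%%*%%%*%%*%% one by one yields % *%% *%% *%% % *%% *%% % *%% *%% *%% % *%% *%% % *%% *%%; concatenated:

%*%%*%%*%%%*%%*%%%*%%*%%*%%%*%%*%%%*%%*%%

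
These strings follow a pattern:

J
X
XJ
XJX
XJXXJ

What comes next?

XJXXJXJX

Each term (from the third on) is the previous term followed by the one before it: term 3 = X·J = XJ.
Continuing: XJXXJ · XJX gives term 6.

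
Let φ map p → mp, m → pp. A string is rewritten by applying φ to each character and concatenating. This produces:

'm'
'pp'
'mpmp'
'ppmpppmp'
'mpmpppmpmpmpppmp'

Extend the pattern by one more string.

Replace each of the 16 characters of mpmpppmpmpmpppmp in place — pp mp pp mp mp mp pp mp pp mp pp mp mp mp pp mp — and concatenate.

ppmpppmpmpmpppmpppmpppmpmpmpppmp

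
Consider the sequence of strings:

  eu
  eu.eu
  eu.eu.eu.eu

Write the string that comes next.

Every step duplicates the string with '.' between the halves.
One more doubling of eu.eu.eu.eu gives the answer.

eu.eu.eu.eu.eu.eu.eu.eu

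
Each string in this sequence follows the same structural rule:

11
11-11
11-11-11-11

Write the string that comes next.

11-11-11-11-11-11-11-11

s(k+1) = s(k)·-·s(k) — each term doubles the last with '-' between the halves.
So the next term is two copies of 11-11-11-11 with '-' between the halves.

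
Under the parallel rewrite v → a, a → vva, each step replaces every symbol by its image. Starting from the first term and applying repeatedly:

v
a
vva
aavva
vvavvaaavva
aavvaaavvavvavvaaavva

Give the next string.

vvavvaaavvavvavvaaavvaaavvaaavvavvavvaaavva

Applying the rule to each of the 21 symbols of aavvaaavvavvavvaaavva gives the pieces vva vva a a vva vva vva a a vva a a vva a a vva vva vva a a vva, which concatenate to the answer.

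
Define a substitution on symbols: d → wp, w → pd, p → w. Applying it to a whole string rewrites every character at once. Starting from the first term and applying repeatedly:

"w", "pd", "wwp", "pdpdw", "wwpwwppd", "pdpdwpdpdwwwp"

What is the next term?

wwpwwppdwwpwwppdpdpdw

Applying the rule to each of the 13 symbols of pdpdwpdpdwwwp gives the pieces w wp w wp pd w wp w wp pd pd pd w, which concatenate to the answer.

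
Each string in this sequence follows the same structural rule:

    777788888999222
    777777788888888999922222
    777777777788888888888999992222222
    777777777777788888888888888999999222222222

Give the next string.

777777777777777788888888888888888999999922222222222

Term n consists of 3n+1 7's, followed by 3n+2 8's, followed by n+2 9's, followed by 2n+1 2's (n = 1, 2, …).
At n = 5 the blocks have lengths 16, 17, 7, 11.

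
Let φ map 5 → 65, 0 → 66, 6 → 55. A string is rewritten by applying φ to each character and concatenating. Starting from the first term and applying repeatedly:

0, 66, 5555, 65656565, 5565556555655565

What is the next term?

65655565656555656565556565655565

Applying the rule to each of the 16 symbols of 5565556555655565 gives the pieces 65 65 55 65 65 65 55 65 65 65 55 65 65 65 55 65, which concatenate to the answer.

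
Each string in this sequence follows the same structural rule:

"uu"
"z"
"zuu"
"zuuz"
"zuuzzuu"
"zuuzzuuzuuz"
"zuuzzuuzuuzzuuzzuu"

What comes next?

Each term (from the third on) is the previous term followed by the one before it: term 3 = z·uu = zuu.
Continuing: zuuzzuuzuuzzuuzzuu · zuuzzuuzuuz gives term 8.

zuuzzuuzuuzzuuzzuuzuuzzuuzuuz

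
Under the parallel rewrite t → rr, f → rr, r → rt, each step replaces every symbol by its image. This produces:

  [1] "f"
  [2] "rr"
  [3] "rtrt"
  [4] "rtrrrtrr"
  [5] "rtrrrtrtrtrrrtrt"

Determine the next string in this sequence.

φ(rtrrrtrtrtrrrtrt) expands symbol-by-symbol to rt rr rt rt rt rr rt rr rt rr rt rt rt rr rt rr; joining the 16 pieces gives the next term.

rtrrrtrtrtrrrtrrrtrrrtrtrtrrrtrr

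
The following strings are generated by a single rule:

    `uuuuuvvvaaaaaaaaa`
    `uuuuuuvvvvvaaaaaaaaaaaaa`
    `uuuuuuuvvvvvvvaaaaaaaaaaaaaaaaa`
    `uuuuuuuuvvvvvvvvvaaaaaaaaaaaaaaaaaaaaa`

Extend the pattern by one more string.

uuuuuuuuuvvvvvvvvvvvaaaaaaaaaaaaaaaaaaaaaaaaa

Each string has the form u^{n+3} v^{2n-1} a^{4n+1}, where the shown terms are n = 2, 3, 4, 5.
Setting n = 6 gives 9, 11, 25 characters in each block.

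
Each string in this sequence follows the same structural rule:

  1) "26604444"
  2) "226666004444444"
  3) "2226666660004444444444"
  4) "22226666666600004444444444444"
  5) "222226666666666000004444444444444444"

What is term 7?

22222226666666666666600000004444444444444444444444

Reading off run lengths: 2 runs 1, 2, 3, 4, 5; 6 runs 2, 4, 6, 8, 10; 0 runs 1, 2, 3, 4, 5; 4 runs 4, 7, 10, 13, 16 — each is linear in n (n = 1, 2, …).
At n = 7 the blocks have lengths 7, 14, 7, 22.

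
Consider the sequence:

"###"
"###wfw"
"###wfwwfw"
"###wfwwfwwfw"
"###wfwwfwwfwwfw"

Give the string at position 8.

###wfwwfwwfwwfwwfwwfwwfw

The strings grow by a fixed suffix wfw each time.
From ###wfwwfwwfwwfw, 3 further steps: ###wfwwfwwfwwfw → ###wfwwfwwfwwfwwfw → ###wfwwfwwfwwfwwfwwfw → (answer).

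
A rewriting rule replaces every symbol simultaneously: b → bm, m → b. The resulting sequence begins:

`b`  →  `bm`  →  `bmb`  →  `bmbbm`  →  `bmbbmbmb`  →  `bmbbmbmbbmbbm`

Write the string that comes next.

Rewriting the 13 symbols of bmbbmbmbbmbbm one by one yields bm b bm bm b bm b bm bm b bm bm b; concatenated:

bmbbmbmbbmbbmbmbbmbmb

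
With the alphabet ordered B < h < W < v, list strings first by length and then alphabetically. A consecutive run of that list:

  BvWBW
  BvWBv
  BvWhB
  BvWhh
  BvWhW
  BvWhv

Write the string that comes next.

Treat BvWhv as a base-4 numeral over the given alphabet and add one, carrying through any trailing v's.

BvWWB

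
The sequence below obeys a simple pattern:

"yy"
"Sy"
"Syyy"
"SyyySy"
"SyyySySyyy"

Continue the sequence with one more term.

From term 3 onward, concatenate the last term with the second-to-last: Sy·yy = Syyy, Syyy·Sy = SyyySy, …
So term 6 is SyyySySyyy·SyyySy.

SyyySySyyySyyySy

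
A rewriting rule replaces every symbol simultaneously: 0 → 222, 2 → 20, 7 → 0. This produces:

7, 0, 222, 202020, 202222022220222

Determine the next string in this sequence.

202222020202022220202020222202020

Replace each of the 15 characters of 202222022220222 in place — 20 222 20 20 20 20 222 20 20 20 20 222 20 20 20 — and concatenate.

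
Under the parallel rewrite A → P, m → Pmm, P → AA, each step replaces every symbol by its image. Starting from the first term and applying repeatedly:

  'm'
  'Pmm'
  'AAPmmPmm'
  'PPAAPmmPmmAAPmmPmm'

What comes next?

AAAAPPAAPmmPmmAAPmmPmmPPAAPmmPmmAAPmmPmm

φ(PPAAPmmPmmAAPmmPmm) expands symbol-by-symbol to AA AA P P AA Pmm Pmm AA Pmm Pmm P P AA Pmm Pmm AA Pmm Pmm; joining the 18 pieces gives the next term.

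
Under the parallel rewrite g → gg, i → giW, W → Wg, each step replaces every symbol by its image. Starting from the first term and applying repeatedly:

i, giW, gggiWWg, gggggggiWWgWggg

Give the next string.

Replace each of the 15 characters of gggggggiWWgWggg in place — gg gg gg gg gg gg gg giW Wg Wg gg Wg gg gg gg — and concatenate.

gggggggggggggggiWWgWgggWggggggg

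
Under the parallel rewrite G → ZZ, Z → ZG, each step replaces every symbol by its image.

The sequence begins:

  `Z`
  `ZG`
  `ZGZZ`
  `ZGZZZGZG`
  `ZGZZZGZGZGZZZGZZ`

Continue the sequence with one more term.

Rewriting the 16 symbols of ZGZZZGZGZGZZZGZZ one by one yields ZG ZZ ZG ZG ZG ZZ ZG ZZ ZG ZZ ZG ZG ZG ZZ ZG ZG; concatenated:

ZGZZZGZGZGZZZGZZZGZZZGZGZGZZZGZG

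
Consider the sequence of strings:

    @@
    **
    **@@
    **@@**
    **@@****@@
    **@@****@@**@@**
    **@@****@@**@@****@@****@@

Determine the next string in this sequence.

From term 3 onward, concatenate the last term with the second-to-last: **·@@ = **@@, **@@·** = **@@**, …
So term 8 is **@@****@@**@@****@@****@@·**@@****@@**@@**.

**@@****@@**@@****@@****@@**@@****@@**@@**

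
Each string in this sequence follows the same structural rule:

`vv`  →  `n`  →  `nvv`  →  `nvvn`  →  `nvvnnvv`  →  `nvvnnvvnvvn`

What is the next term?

nvvnnvvnvvnnvvnnvv

This is a Fibonacci-style word recurrence s(k) = s(k−1)·s(k−2): e.g. n·vv = nvv.
So term 7 is nvvnnvvnvvn·nvvnnvv.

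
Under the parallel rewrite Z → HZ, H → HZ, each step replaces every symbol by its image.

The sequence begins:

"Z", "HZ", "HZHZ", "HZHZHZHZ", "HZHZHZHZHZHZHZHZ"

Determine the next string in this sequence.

Rewriting the 16 symbols of HZHZHZHZHZHZHZHZ one by one yields HZ HZ HZ HZ HZ HZ HZ HZ HZ HZ HZ HZ HZ HZ HZ HZ; concatenated:

HZHZHZHZHZHZHZHZHZHZHZHZHZHZHZHZ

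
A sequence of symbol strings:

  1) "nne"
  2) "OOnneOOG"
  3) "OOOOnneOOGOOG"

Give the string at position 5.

OOOOOOOOnneOOGOOGOOGOOG

Each term wraps the previous one in OO on the left and OOG on the right.
From OOOOnneOOGOOG, 2 further steps: OOOOnneOOGOOG → OOOOOOnneOOGOOGOOG → (answer).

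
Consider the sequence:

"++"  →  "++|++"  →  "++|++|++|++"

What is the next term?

Each string is two copies of the previous one joined by '|'.
So the next term is two copies of ++|++|++|++ with '|' between the halves.

++|++|++|++|++|++|++|++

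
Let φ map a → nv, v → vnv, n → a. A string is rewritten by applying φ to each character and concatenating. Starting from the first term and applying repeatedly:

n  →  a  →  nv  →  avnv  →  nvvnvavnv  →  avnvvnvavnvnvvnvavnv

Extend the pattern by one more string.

Applying the rule to each of the 20 symbols of avnvvnvavnvnvvnvavnv gives the pieces nv vnv a vnv vnv a vnv nv vnv a vnv a vnv vnv a vnv nv vnv a vnv, which concatenate to the answer.

nvvnvavnvvnvavnvnvvnvavnvavnvvnvavnvnvvnvavnv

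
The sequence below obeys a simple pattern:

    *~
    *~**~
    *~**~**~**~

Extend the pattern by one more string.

Every step duplicates the string with '*' between the halves.
Doubling *~**~**~**~ with '*' between the halves:

*~**~**~**~**~**~**~**~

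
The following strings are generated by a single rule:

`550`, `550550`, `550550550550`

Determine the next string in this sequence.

s(k+1) = s(k)·s(k) — each term doubles the last.
Doubling 550550550550:

550550550550550550550550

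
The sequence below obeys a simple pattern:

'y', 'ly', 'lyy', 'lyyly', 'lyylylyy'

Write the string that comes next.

This is a Fibonacci-style word recurrence s(k) = s(k−1)·s(k−2): e.g. ly·y = lyy.
So term 6 is lyylylyy·lyyly.

lyylylyylyyly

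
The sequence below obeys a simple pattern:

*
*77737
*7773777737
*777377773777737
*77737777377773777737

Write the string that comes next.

*7773777737777377773777737

Each term is the previous one with 77737 appended.
One more step from *77737777377773777737 gives the answer.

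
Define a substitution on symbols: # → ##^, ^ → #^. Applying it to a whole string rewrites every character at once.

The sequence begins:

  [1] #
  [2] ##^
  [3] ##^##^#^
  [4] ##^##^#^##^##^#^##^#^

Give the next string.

φ(##^##^#^##^##^#^##^#^) expands symbol-by-symbol to ##^ ##^ #^ ##^ ##^ #^ ##^ #^ ##^ ##^ #^ ##^ ##^ #^ ##^ #^ ##^ ##^ #^ ##^ #^; joining the 21 pieces gives the next term.

##^##^#^##^##^#^##^#^##^##^#^##^##^#^##^#^##^##^#^##^#^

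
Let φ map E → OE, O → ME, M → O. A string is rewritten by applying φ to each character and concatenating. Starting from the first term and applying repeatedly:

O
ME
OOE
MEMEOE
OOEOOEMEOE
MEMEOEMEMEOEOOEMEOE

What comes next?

OOEOOEMEOEOOEOOEMEOEMEMEOEOOEMEOE

Applying the rule to each of the 19 symbols of MEMEOEMEMEOEOOEMEOE gives the pieces O OE O OE ME OE O OE O OE ME OE ME ME OE O OE ME OE, which concatenate to the answer.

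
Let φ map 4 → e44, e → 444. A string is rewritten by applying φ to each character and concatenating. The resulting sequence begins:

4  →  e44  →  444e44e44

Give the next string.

e44e44e44444e44e44444e44e44

Apply φ to 444e44e44 symbol by symbol: 4→e44, 4→e44, 4→e44, e→444, 4→e44, 4→e44, e→444, 4→e44, 4→e44; joined: e44 e44 e44 444 e44 e44 444 e44 e44.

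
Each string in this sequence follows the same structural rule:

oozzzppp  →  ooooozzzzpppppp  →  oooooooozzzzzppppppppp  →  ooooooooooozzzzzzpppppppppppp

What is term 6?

Term n consists of 3n-1 o's, followed by n+2 z's, followed by 3n p's (n = 1, 2, …).
At n = 6 the blocks have lengths 17, 8, 18.

ooooooooooooooooozzzzzzzzpppppppppppppppppp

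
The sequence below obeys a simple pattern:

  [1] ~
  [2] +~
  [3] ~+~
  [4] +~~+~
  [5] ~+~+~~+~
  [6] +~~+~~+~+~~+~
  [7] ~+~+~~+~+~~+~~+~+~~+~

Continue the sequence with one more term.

+~~+~~+~+~~+~~+~+~~+~+~~+~~+~+~~+~

From term 3 onward, concatenate the second-to-last term with the last: ~·+~ = ~+~, +~·~+~ = +~~+~, …
Continuing: +~~+~~+~+~~+~ · ~+~+~~+~+~~+~~+~+~~+~ gives term 8.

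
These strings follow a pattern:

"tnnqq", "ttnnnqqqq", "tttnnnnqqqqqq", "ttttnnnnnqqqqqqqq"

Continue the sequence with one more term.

Reading off run lengths: t runs 1, 2, 3, 4; n runs 2, 3, 4, 5; q runs 2, 4, 6, 8 — each is linear in n (n = 1, 2, …).
At n = 5 the blocks have lengths 5, 6, 10.

tttttnnnnnnqqqqqqqqqq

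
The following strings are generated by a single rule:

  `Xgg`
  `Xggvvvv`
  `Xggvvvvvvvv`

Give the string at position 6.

The strings grow by a fixed suffix vvvv each time.
From Xggvvvvvvvv, 3 further steps: Xggvvvvvvvv → Xggvvvvvvvvvvvv → Xggvvvvvvvvvvvvvvvv → (answer).

Xggvvvvvvvvvvvvvvvvvvvv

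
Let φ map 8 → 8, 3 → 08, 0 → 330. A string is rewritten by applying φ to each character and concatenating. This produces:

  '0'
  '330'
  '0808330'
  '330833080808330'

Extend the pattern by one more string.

Applying the rule to each of the 15 symbols of 330833080808330 gives the pieces 08 08 330 8 08 08 330 8 330 8 330 8 08 08 330, which concatenate to the answer.

0808330808083308330833080808330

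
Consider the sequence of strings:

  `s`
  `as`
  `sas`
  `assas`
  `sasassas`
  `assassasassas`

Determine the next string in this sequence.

sasassasassassasassas

This is a Fibonacci-style word recurrence s(k) = s(k−2)·s(k−1): e.g. s·as = sas.
So term 7 is sasassas·assassasassas.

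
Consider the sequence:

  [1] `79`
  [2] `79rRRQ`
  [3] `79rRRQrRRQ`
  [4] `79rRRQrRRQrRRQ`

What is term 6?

79rRRQrRRQrRRQrRRQrRRQ

Each term is the previous one with rRRQ appended.
From 79rRRQrRRQrRRQ, 2 further steps: 79rRRQrRRQrRRQ → 79rRRQrRRQrRRQrRRQ → (answer).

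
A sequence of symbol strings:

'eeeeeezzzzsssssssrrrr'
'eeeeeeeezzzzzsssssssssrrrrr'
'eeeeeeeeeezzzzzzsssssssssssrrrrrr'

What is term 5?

eeeeeeeeeeeeeezzzzzzzzsssssssssssssssrrrrrrrr

Each string has the form e^{2n} z^{n+1} s^{2n+1} r^{n+1}, where the shown terms are n = 3, 4, 5.
For term 5, n = 7, so the run lengths are 14, 8, 15, 8.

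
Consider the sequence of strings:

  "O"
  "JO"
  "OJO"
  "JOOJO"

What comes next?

OJOJOOJO

From term 3 onward, concatenate the second-to-last term with the last: O·JO = OJO, JO·OJO = JOOJO, …
Continuing: OJO · JOOJO gives term 5.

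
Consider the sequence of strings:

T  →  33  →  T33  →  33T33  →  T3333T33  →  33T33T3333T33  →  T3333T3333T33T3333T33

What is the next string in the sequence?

Each term (from the third on) is the two preceding terms concatenated in order: term 3 = T·33 = T33.
The next term joins 33T33T3333T33 and T3333T3333T33T3333T33.

33T33T3333T33T3333T3333T33T3333T33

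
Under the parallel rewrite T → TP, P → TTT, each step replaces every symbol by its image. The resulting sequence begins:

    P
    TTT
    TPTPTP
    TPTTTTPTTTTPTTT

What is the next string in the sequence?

TPTTTTPTPTPTPTTTTPTPTPTPTTTTPTPTP

Applying the rule to each of the 15 symbols of TPTTTTPTTTTPTTT gives the pieces TP TTT TP TP TP TP TTT TP TP TP TP TTT TP TP TP, which concatenate to the answer.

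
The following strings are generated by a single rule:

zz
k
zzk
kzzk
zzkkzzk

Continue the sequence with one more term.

kzzkzzkkzzk

Each term (from the third on) is the two preceding terms concatenated in order: term 3 = zz·k = zzk.
Continuing: kzzk · zzkkzzk gives term 6.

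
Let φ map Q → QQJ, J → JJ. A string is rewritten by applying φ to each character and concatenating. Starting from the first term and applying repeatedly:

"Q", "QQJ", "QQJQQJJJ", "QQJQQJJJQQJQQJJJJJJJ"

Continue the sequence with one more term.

QQJQQJJJQQJQQJJJJJJJQQJQQJJJQQJQQJJJJJJJJJJJJJJJ

φ(QQJQQJJJQQJQQJJJJJJJ) expands symbol-by-symbol to QQJ QQJ JJ QQJ QQJ JJ JJ JJ QQJ QQJ JJ QQJ QQJ JJ JJ JJ JJ JJ JJ JJ; joining the 20 pieces gives the next term.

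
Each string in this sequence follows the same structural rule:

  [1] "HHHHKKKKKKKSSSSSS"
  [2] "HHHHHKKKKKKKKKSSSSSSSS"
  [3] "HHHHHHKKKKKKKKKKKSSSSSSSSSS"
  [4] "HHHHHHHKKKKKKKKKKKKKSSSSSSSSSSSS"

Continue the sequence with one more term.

HHHHHHHHKKKKKKKKKKKKKKKSSSSSSSSSSSSSS

Each string has the form H^{n+2} K^{2n+3} S^{2n+2}, where the shown terms are n = 2, 3, 4, 5.
Setting n = 6 gives 8, 15, 14 characters in each block.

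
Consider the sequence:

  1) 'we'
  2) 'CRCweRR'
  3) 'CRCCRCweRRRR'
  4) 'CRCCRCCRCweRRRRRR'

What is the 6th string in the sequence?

s(k+1) = CRC·s(k)·RR, so each term gains CRC as a prefix and RR as a suffix.
From CRCCRCCRCweRRRRRR, 2 further steps: CRCCRCCRCweRRRRRR → CRCCRCCRCCRCweRRRRRRRR → (answer).

CRCCRCCRCCRCCRCweRRRRRRRRRR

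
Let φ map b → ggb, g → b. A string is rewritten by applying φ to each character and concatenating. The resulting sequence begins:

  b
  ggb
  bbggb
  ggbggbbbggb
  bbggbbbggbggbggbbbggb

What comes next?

Replace each of the 21 characters of bbggbbbggbggbggbbbggb in place — ggb ggb b b ggb ggb ggb b b ggb b b ggb b b ggb ggb ggb b b ggb — and concatenate.

ggbggbbbggbggbggbbbggbbbggbbbggbggbggbbbggb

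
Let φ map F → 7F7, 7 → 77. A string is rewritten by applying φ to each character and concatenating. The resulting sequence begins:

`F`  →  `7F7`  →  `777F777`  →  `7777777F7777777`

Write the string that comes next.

777777777777777F777777777777777

Applying the rule to each of the 15 symbols of 7777777F7777777 gives the pieces 77 77 77 77 77 77 77 7F7 77 77 77 77 77 77 77, which concatenate to the answer.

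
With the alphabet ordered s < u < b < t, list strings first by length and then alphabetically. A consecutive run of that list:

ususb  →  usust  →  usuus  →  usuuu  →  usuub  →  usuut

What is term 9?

usubb

Continuing the enumeration 3 steps past usuut: usuut → usubs → usubu → (answer).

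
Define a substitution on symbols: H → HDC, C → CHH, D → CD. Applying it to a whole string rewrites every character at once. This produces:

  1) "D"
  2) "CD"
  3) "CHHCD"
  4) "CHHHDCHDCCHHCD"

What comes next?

CHHHDCHDCHDCCDCHHHDCCDCHHCHHHDCHDCCHHCD

Replace each of the 14 characters of CHHHDCHDCCHHCD in place — CHH HDC HDC HDC CD CHH HDC CD CHH CHH HDC HDC CHH CD — and concatenate.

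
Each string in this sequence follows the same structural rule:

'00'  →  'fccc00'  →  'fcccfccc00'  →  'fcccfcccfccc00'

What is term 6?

Every step adds fccc at the front: s(k+1) = fccc·s(k).
From fcccfcccfccc00, 2 further steps: fcccfcccfccc00 → fcccfcccfcccfccc00 → (answer).

fcccfcccfcccfcccfccc00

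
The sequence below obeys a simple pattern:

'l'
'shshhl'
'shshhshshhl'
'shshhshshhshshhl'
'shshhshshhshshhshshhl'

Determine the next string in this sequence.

Each term is the previous one with shshh prepended.
Applying this once more to shshhshshhshshhshshhl:

shshhshshhshshhshshhshshhl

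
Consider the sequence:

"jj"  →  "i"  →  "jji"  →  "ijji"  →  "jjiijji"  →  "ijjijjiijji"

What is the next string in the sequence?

jjiijjiijjijjiijji

Each term (from the third on) is the two preceding terms concatenated in order: term 3 = jj·i = jji.
Continuing: jjiijji · ijjijjiijji gives term 7.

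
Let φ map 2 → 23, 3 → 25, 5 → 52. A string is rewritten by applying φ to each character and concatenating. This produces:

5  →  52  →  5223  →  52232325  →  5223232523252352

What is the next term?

Rewriting the 16 symbols of 5223232523252352 one by one yields 52 23 23 25 23 25 23 52 23 25 23 52 23 25 52 23; concatenated:

52232325232523522325235223255223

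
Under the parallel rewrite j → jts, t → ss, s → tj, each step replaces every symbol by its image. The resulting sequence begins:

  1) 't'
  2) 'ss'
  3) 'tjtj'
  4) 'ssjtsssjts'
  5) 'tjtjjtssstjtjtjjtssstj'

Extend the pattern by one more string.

Applying the rule to each of the 22 symbols of tjtjjtssstjtjtjjtssstj gives the pieces ss jts ss jts jts ss tj tj tj ss jts ss jts ss jts jts ss tj tj tj ss jts, which concatenate to the answer.

ssjtsssjtsjtssstjtjtjssjtsssjtsssjtsjtssstjtjtjssjts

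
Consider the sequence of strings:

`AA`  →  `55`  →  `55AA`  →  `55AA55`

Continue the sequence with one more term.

55AA5555AA

Each term (from the third on) is the previous term followed by the one before it: term 3 = 55·AA = 55AA.
The next term joins 55AA55 and 55AA.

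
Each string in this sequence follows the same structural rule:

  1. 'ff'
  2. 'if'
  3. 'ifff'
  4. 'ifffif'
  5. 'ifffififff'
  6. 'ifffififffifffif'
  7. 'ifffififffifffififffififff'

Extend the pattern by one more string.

Each term (from the third on) is the previous term followed by the one before it: term 3 = if·ff = ifff.
Continuing: ifffififffifffififffififff · ifffififffifffif gives term 8.

ifffififffifffififffififffifffififffifffif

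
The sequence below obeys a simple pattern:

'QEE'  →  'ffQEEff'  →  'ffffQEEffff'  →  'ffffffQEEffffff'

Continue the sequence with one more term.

Every step adds ff to the front and ff to the end of the previous string.
One more step from ffffffQEEffffff gives the answer.

ffffffffQEEffffffff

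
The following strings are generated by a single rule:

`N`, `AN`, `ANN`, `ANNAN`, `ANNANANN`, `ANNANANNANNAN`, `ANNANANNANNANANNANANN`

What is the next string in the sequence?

ANNANANNANNANANNANANNANNANANNANNAN

This is a Fibonacci-style word recurrence s(k) = s(k−1)·s(k−2): e.g. AN·N = ANN.
So term 8 is ANNANANNANNANANNANANN·ANNANANNANNAN.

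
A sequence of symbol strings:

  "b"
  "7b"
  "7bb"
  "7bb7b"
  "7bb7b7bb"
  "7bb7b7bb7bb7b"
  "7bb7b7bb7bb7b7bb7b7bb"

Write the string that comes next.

Each term (from the third on) is the previous term followed by the one before it: term 3 = 7b·b = 7bb.
Continuing: 7bb7b7bb7bb7b7bb7b7bb · 7bb7b7bb7bb7b gives term 8.

7bb7b7bb7bb7b7bb7b7bb7bb7b7bb7bb7b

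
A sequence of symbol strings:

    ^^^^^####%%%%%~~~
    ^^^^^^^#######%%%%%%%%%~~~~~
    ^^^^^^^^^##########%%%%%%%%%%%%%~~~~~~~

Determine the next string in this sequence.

Each string has the form ^^{2n+3} #^{3n+1} %^{4n+1} ~^{2n+1} (n = 1, 2, …).
At n = 4 the blocks have lengths 11, 13, 17, 9.

^^^^^^^^^^^#############%%%%%%%%%%%%%%%%%~~~~~~~~~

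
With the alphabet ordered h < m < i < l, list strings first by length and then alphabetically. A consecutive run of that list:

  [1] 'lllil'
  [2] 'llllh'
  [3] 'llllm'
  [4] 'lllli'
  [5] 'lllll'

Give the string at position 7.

Continuing the enumeration 2 steps past lllll: lllll → hhhhhh → (answer).

hhhhhm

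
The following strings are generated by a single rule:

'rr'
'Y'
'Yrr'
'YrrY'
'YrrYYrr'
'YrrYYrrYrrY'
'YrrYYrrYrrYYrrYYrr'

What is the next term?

From term 3 onward, concatenate the last term with the second-to-last: Y·rr = Yrr, Yrr·Y = YrrY, …
The next term joins YrrYYrrYrrYYrrYYrr and YrrYYrrYrrY.

YrrYYrrYrrYYrrYYrrYrrYYrrYrrY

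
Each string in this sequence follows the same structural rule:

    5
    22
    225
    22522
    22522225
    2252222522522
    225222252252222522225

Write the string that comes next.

From term 3 onward, concatenate the last term with the second-to-last: 22·5 = 225, 225·22 = 22522, …
Continuing: 225222252252222522225 · 2252222522522 gives term 8.

2252222522522225222252252222522522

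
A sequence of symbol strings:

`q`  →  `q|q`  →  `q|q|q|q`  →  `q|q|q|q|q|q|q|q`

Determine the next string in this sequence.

Every step duplicates the string with '|' between the halves.
One more doubling of q|q|q|q|q|q|q|q gives the answer.

q|q|q|q|q|q|q|q|q|q|q|q|q|q|q|q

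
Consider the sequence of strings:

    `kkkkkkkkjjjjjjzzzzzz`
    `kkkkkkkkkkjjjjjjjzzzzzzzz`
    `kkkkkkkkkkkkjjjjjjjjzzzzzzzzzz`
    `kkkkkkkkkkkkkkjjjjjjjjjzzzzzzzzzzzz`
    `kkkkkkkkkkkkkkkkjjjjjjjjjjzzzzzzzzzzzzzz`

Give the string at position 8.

kkkkkkkkkkkkkkkkkkkkkkjjjjjjjjjjjjjzzzzzzzzzzzzzzzzzzzz

Reading off run lengths: k runs 8, 10, 12, 14, 16; j runs 6, 7, 8, 9, 10; z runs 6, 8, 10, 12, 14 — each is linear in n, where the shown terms are n = 3, 4, 5, 6, 7.
Setting n = 10 gives 22, 13, 20 characters in each block.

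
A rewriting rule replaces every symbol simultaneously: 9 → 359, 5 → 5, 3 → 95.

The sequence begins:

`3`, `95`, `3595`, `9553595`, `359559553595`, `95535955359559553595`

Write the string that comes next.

Rewriting the 20 symbols of 95535955359559553595 one by one yields 359 5 5 95 5 359 5 5 95 5 359 5 5 359 5 5 95 5 359 5; concatenated:

359559553595595535955359559553595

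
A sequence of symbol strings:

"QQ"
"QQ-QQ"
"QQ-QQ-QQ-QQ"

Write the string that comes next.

s(k+1) = s(k)·-·s(k) — each term doubles the last with '-' between the halves.
Doubling QQ-QQ-QQ-QQ with '-' between the halves:

QQ-QQ-QQ-QQ-QQ-QQ-QQ-QQ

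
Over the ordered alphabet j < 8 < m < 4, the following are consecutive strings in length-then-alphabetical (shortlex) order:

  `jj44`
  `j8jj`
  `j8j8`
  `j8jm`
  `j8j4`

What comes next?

j88j

Find the rightmost character of j8j4 below 4, bump it to the next letter, and reset everything to its right to j.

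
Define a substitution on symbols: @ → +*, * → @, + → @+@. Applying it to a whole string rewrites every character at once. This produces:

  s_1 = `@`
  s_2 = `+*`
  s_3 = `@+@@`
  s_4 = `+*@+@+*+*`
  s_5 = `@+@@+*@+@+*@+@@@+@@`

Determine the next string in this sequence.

+*@+@+*+*@+@@+*@+@+*@+@@+*@+@+*+*+*@+@+*+*

Applying the rule to each of the 19 symbols of @+@@+*@+@+*@+@@@+@@ gives the pieces +* @+@ +* +* @+@ @ +* @+@ +* @+@ @ +* @+@ +* +* +* @+@ +* +*, which concatenate to the answer.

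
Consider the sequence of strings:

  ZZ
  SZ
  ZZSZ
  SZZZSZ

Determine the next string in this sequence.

ZZSZSZZZSZ

This is a Fibonacci-style word recurrence s(k) = s(k−2)·s(k−1): e.g. ZZ·SZ = ZZSZ.
The next term joins ZZSZ and SZZZSZ.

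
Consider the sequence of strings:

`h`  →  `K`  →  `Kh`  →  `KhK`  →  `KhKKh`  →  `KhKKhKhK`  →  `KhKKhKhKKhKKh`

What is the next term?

KhKKhKhKKhKKhKhKKhKhK

Each term (from the third on) is the previous term followed by the one before it: term 3 = K·h = Kh.
So term 8 is KhKKhKhKKhKKh·KhKKhKhK.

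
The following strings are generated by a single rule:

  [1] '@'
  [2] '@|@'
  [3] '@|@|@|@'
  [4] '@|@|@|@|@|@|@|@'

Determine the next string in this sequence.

@|@|@|@|@|@|@|@|@|@|@|@|@|@|@|@

Each string is two copies of the previous one joined by '|'.
One more doubling of @|@|@|@|@|@|@|@ gives the answer.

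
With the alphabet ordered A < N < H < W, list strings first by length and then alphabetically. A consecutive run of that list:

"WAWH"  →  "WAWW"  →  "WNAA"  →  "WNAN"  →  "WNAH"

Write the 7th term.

Advancing 2 positions from WNAH through WNAH → WNAW reaches term 7.

WNNA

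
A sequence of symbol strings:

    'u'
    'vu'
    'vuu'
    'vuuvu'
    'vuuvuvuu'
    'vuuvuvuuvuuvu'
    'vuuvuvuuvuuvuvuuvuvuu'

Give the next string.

From term 3 onward, concatenate the last term with the second-to-last: vu·u = vuu, vuu·vu = vuuvu, …
So term 8 is vuuvuvuuvuuvuvuuvuvuu·vuuvuvuuvuuvu.

vuuvuvuuvuuvuvuuvuvuuvuuvuvuuvuuvu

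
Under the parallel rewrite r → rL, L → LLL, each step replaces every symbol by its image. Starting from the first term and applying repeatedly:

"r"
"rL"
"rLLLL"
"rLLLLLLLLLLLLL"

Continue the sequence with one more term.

Replace each of the 14 characters of rLLLLLLLLLLLLL in place — rL LLL LLL LLL LLL LLL LLL LLL LLL LLL LLL LLL LLL LLL — and concatenate.

rLLLLLLLLLLLLLLLLLLLLLLLLLLLLLLLLLLLLLLLL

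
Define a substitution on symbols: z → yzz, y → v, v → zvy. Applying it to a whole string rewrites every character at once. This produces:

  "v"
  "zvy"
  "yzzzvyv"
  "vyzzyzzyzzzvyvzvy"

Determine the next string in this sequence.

zvyvyzzyzzvyzzyzzvyzzyzzyzzzvyvzvyyzzzvyv

Applying the rule to each of the 17 symbols of vyzzyzzyzzzvyvzvy gives the pieces zvy v yzz yzz v yzz yzz v yzz yzz yzz zvy v zvy yzz zvy v, which concatenate to the answer.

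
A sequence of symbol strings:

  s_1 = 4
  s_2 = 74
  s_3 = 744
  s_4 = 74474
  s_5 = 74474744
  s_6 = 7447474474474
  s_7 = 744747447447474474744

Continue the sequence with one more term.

7447474474474744747447447474474474

This is a Fibonacci-style word recurrence s(k) = s(k−1)·s(k−2): e.g. 74·4 = 744.
The next term joins 744747447447474474744 and 7447474474474.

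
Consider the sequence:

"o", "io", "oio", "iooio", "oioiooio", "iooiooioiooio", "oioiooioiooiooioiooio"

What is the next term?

iooiooioiooiooioiooioiooiooioiooio

From term 3 onward, concatenate the second-to-last term with the last: o·io = oio, io·oio = iooio, …
The next term joins iooiooioiooio and oioiooioiooiooioiooio.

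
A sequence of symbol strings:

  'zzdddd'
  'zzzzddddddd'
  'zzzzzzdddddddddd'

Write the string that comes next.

Each string has the form z^{2n} d^{3n+1} (n = 1, 2, …).
At n = 4 the blocks have lengths 8, 13.

zzzzzzzzddddddddddddd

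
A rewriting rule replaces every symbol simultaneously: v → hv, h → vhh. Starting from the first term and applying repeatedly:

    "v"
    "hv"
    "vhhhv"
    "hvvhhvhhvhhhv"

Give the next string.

vhhhvhvvhhvhhhvvhhvhhhvvhhvhhvhhhv

Replace each of the 13 characters of hvvhhvhhvhhhv in place — vhh hv hv vhh vhh hv vhh vhh hv vhh vhh vhh hv — and concatenate.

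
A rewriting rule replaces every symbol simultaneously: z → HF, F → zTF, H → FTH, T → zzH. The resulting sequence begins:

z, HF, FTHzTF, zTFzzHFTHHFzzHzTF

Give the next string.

Replace each of the 17 characters of zTFzzHFTHHFzzHzTF in place — HF zzH zTF HF HF FTH zTF zzH FTH FTH zTF HF HF FTH HF zzH zTF — and concatenate.

HFzzHzTFHFHFFTHzTFzzHFTHFTHzTFHFHFFTHHFzzHzTF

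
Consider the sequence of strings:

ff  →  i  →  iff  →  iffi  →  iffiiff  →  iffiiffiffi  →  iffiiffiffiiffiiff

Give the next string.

iffiiffiffiiffiiffiffiiffiffi

From term 3 onward, concatenate the last term with the second-to-last: i·ff = iff, iff·i = iffi, …
Continuing: iffiiffiffiiffiiff · iffiiffiffi gives term 8.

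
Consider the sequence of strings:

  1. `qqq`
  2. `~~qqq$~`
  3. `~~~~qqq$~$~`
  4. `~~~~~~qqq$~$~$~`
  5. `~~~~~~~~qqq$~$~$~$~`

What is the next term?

~~~~~~~~~~qqq$~$~$~$~$~

Every step adds ~~ to the front and $~ to the end of the previous string.
One more step from ~~~~~~~~qqq$~$~$~$~ gives the answer.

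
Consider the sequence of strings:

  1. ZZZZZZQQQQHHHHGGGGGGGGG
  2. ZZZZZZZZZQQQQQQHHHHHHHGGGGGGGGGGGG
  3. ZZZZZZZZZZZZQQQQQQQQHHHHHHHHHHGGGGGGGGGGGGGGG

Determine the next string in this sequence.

Each string has the form Z^{3n} Q^{2n} H^{3n-2} G^{3n+3}, where the shown terms are n = 2, 3, 4.
Setting n = 5 gives 15, 10, 13, 18 characters in each block.

ZZZZZZZZZZZZZZZQQQQQQQQQQHHHHHHHHHHHHHGGGGGGGGGGGGGGGGGG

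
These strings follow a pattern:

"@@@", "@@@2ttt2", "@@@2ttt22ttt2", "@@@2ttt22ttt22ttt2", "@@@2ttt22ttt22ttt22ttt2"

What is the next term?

Each term is the previous one with 2ttt2 appended.
One more step from @@@2ttt22ttt22ttt22ttt2 gives the answer.

@@@2ttt22ttt22ttt22ttt22ttt2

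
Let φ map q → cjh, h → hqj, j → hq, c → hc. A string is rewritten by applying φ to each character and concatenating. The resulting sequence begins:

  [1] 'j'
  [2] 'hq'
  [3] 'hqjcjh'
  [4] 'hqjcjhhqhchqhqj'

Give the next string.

Applying the rule to each of the 15 symbols of hqjcjhhqhchqhqj gives the pieces hqj cjh hq hc hq hqj hqj cjh hqj hc hqj cjh hqj cjh hq, which concatenate to the answer.

hqjcjhhqhchqhqjhqjcjhhqjhchqjcjhhqjcjhhq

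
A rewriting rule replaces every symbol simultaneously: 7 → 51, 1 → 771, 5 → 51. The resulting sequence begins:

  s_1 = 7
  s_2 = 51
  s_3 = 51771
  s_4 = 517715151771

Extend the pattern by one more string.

Rewriting each symbol of 517715151771: 5→51, 1→771, 7→51, 7→51, 1→771, 5→51, 1→771, 5→51, 1→771, 7→51, 7→51, 1→771, which concatenates to 51 771 51 51 771 51 771 51 771 51 51 771.

51771515177151771517715151771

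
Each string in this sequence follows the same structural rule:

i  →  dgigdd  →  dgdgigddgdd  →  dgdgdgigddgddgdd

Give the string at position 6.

Every step adds dg to the front and gdd to the end of the previous string.
From dgdgdgigddgddgdd, 2 further steps: dgdgdgigddgddgdd → dgdgdgdgigddgddgddgdd → (answer).

dgdgdgdgdgigddgddgddgddgdd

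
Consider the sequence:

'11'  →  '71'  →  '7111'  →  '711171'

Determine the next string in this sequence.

7111717111

This is a Fibonacci-style word recurrence s(k) = s(k−1)·s(k−2): e.g. 71·11 = 7111.
The next term joins 711171 and 7111.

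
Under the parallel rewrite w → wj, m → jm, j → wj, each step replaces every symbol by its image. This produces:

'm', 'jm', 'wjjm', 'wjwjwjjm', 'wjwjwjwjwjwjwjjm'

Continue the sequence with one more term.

Applying the rule to each of the 16 symbols of wjwjwjwjwjwjwjjm gives the pieces wj wj wj wj wj wj wj wj wj wj wj wj wj wj wj jm, which concatenate to the answer.

wjwjwjwjwjwjwjwjwjwjwjwjwjwjwjjm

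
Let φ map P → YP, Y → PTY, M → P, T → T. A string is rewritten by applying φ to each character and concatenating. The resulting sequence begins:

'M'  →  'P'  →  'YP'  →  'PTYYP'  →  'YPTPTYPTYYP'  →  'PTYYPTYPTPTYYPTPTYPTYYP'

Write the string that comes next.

YPTPTYPTYYPTPTYYPTYPTPTYPTYYPTYPTPTYYPTPTYPTYYP

φ(PTYYPTYPTPTYYPTPTYPTYYP) expands symbol-by-symbol to YP T PTY PTY YP T PTY YP T YP T PTY PTY YP T YP T PTY YP T PTY PTY YP; joining the 23 pieces gives the next term.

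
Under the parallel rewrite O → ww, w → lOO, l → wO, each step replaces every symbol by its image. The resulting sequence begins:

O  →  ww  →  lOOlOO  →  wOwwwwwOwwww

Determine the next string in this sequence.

Expanding wOwwwwwOwwww: w→lOO, O→ww, w→lOO, w→lOO, w→lOO, w→lOO, w→lOO, O→ww, w→lOO, w→lOO, w→lOO, w→lOO. Concatenated: lOO ww lOO lOO lOO lOO lOO ww lOO lOO lOO lOO.

lOOwwlOOlOOlOOlOOlOOwwlOOlOOlOOlOO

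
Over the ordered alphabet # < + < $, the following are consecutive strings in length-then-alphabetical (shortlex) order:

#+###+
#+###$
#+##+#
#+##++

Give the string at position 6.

#+##$#

Continuing the enumeration 2 steps past #+##++: #+##++ → #+##+$ → (answer).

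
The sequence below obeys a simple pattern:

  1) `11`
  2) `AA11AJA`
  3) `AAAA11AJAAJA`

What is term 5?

Each term wraps the previous one in AA on the left and AJA on the right.
From AAAA11AJAAJA, 2 further steps: AAAA11AJAAJA → AAAAAA11AJAAJAAJA → (answer).

AAAAAAAA11AJAAJAAJAAJA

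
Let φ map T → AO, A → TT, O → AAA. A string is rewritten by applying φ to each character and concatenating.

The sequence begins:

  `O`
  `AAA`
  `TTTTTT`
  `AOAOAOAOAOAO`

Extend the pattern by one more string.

TTAAATTAAATTAAATTAAATTAAATTAAA

Expanding AOAOAOAOAOAO: A→TT, O→AAA, A→TT, O→AAA, A→TT, O→AAA, A→TT, O→AAA, A→TT, O→AAA, A→TT, O→AAA. Concatenated: TT AAA TT AAA TT AAA TT AAA TT AAA TT AAA.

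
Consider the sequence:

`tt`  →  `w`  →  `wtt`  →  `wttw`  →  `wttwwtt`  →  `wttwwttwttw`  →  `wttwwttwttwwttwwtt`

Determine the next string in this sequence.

This is a Fibonacci-style word recurrence s(k) = s(k−1)·s(k−2): e.g. w·tt = wtt.
Continuing: wttwwttwttwwttwwtt · wttwwttwttw gives term 8.

wttwwttwttwwttwwttwttwwttwttw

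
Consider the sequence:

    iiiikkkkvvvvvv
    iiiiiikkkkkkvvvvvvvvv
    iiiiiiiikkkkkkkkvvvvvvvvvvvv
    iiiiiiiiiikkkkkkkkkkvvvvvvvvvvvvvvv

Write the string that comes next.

iiiiiiiiiiiikkkkkkkkkkkkvvvvvvvvvvvvvvvvvv

Each string has the form i^{2n} k^{2n} v^{3n}, where the shown terms are n = 2, 3, 4, 5.
At n = 6 the blocks have lengths 12, 12, 18.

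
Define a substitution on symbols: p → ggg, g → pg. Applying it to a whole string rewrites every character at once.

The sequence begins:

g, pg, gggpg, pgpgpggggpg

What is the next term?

Expanding pgpgpggggpg: p→ggg, g→pg, p→ggg, g→pg, p→ggg, g→pg, g→pg, g→pg, g→pg, p→ggg, g→pg. Concatenated: ggg pg ggg pg ggg pg pg pg pg ggg pg.

gggpggggpggggpgpgpgpggggpg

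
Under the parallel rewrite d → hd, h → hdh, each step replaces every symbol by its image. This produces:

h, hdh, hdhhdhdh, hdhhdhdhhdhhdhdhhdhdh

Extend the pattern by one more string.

Replace each of the 21 characters of hdhhdhdhhdhhdhdhhdhdh in place — hdh hd hdh hdh hd hdh hd hdh hdh hd hdh hdh hd hdh hd hdh hdh hd hdh hd hdh — and concatenate.

hdhhdhdhhdhhdhdhhdhdhhdhhdhdhhdhhdhdhhdhdhhdhhdhdhhdhdh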